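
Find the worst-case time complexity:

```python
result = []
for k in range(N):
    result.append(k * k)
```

Time complexity: O(n).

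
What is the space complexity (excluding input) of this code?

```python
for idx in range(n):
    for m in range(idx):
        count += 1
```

Space complexity: O(1).
Only a constant amount of auxiliary storage is used; nothing grows with n.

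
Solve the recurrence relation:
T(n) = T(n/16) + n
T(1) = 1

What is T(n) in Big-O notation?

Geometric series: n*(1 + 1/16 + 1/16^2 + ...) = O(n). T(n) = O(n).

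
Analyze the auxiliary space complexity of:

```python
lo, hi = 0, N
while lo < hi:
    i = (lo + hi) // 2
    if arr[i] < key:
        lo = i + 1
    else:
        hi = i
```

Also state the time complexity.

Space complexity: O(1).
Only a constant amount of auxiliary storage is used; nothing grows with n.
Time complexity: O(log n).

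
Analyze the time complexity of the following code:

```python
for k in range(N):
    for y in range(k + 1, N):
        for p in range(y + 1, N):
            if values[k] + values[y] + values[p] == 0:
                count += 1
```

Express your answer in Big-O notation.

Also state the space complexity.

Time complexity: O(n^3).
Space complexity: O(1).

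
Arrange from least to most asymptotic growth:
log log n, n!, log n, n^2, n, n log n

Ordered by growth rate: log log n < log n < n < n log n < n^2 < n!.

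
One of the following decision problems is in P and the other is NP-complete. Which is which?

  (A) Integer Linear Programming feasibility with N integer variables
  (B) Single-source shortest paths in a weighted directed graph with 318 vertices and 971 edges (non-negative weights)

(A) is NP-complete: ILP feasibility is NP-complete (LP relaxation is in P).
(B) is P: Dijkstra's algorithm runs in O((V+E) log V).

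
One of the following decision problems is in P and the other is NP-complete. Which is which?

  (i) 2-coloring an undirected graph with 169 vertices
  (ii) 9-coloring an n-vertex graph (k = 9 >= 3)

(i) is P: 2-coloring is bipartiteness testing via BFS, O(V+E).
(ii) is NP-complete: graph k-coloring for k>=3 is NP-complete by reduction from 3-SAT.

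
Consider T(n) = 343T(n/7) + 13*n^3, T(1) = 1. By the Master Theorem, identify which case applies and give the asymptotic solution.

a=343, b=7, f(n)=13*n^3.
log_7(343) = 3, so n^(log_b(a)) = n^3.
f(n) = Theta(n^3), so Case 2 applies.
T(n) = Theta(n^3 log n).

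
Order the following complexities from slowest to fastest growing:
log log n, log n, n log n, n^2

Ordered by growth rate: log log n < log n < n log n < n^2.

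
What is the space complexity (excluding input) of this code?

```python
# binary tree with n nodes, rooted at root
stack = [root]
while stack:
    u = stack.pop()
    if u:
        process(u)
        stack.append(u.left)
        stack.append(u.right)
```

Space complexity: O(n).
Auxiliary storage grows linearly with the input size n in the worst case.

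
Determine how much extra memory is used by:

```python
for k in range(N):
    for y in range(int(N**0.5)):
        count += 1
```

Space complexity: O(1).
Only a constant amount of auxiliary storage is used; nothing grows with n.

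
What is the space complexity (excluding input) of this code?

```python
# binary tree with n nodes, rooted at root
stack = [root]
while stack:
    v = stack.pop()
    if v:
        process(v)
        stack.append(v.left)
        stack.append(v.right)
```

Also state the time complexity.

Space complexity: O(n).
Auxiliary storage grows linearly with the input size n in the worst case.
Time complexity: O(n).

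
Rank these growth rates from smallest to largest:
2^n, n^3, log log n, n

Ordered by growth rate: log log n < n < n^3 < 2^n.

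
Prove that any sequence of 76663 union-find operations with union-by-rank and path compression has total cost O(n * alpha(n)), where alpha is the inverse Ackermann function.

Using Tarjan's analysis with rank-based potential function. Union-by-rank keeps tree height O(log n). Path compression flattens paths during find. For n = 76663 operations, total cost is O(n * alpha(n)), effectively O(n) since alpha grows incredibly slowly.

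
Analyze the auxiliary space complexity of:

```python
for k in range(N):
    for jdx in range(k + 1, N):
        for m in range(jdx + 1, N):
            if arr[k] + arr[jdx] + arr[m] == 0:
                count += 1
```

Space complexity: O(1).
Only a constant amount of auxiliary storage is used; nothing grows with n.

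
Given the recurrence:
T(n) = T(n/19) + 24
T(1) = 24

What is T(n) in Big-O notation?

Each step divides n by 19 and adds 24. After log_19(n) steps, T(n) = O(log n).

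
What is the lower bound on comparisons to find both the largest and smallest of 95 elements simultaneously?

Pair elements first (floor(95/2) comparisons), then find max among winners and min among losers. Total: ceil(3*95/2) - 2 = 141 comparisons.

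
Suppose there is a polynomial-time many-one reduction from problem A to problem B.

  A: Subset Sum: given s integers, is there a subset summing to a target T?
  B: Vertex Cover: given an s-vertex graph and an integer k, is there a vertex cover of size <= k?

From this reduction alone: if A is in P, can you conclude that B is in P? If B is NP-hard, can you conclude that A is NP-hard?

A poly-time reduction A <=_p B transfers tractability DOWN (B easy => A easy) and hardness UP (A hard => B hard), not the reverse.
From A in P, the reduction alone does NOT give B in P: any problem in P trivially reduces to SAT, yet SAT is not known to be in P.
From B NP-hard, the reduction alone does NOT give A NP-hard: again, easy problems reduce to hard ones.
(Here in fact A is NP-complete and B is NP-complete.)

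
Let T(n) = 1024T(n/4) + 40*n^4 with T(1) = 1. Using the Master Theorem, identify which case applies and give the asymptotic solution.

a=1024, b=4, f(n)=40*n^4.
log_4(1024) = 5 > 4.
Since f(n) = O(n^4) is polynomially smaller than n^5, Case 1 applies.
T(n) = Theta(n^5).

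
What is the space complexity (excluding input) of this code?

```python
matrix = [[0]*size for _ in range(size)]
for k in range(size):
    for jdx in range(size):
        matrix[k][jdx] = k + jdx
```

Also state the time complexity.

Space complexity: O(n^2).
A 2D structure of size n x n is allocated.
Time complexity: O(n^2).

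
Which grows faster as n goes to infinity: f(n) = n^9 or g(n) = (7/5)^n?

g(n) = (7/5)^n grows faster: (7/5)^n is exponential with base 7/5 > 1, dominating every polynomial.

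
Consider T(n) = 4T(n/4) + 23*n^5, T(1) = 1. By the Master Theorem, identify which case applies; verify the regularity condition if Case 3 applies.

a=4, b=4, f(n)=23*n^5.
log_4(4) = 1 < 5.
f(n) = Omega(n^(1+epsilon)) for some epsilon > 0, so Case 3 is the candidate.
Regularity: a*f(n/b) = 4*23*(n/4)^5 = (4/1024)*23*n^5 <= c*f(n) with c = 4/1024 < 1. Satisfied.
Case 3: T(n) = Theta(n^5).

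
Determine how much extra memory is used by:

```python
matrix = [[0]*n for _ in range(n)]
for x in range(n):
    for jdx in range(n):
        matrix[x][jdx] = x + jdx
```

Space complexity: O(n^2).
A 2D structure of size n x n is allocated.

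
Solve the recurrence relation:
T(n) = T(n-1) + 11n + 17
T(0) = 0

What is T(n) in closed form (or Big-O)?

Dominant term in sum is 11*sum(i, i=1..n) = 11*n*(n+1)/2 = O(n^2).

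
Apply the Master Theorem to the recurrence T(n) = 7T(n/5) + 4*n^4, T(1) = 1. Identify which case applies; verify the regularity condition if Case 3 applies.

a=7, b=5, f(n)=4*n^4.
log_5(7) = 1.209 < 4.
f(n) = Omega(n^(1.209+epsilon)) for some epsilon > 0, so Case 3 is the candidate.
Regularity: a*f(n/b) = 7*4*(n/5)^4 = (7/625)*4*n^4 <= c*f(n) with c = 7/625 < 1. Satisfied.
Case 3: T(n) = Theta(n^4).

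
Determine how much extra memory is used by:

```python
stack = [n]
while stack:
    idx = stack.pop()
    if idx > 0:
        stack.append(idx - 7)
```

Space complexity: O(1).
Only a constant amount of auxiliary storage is used; nothing grows with n.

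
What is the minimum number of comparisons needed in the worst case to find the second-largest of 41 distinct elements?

Lower bound: finding the max needs 41-1 comparisons. By the adversary weight-doubling argument, the max must personally win >= ceil(log_2(41)) = 6 comparisons; the 2nd-largest is among those 6 losers, needing 6-1 more comparisons. Total >= 41-1 + 6-1 = 45. A balanced knockout tournament achieves this.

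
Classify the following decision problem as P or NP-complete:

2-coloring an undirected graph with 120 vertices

This problem is in P: 2-coloring is bipartiteness testing via BFS, O(V+E).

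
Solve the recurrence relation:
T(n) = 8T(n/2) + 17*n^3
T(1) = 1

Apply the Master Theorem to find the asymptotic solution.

a=8, b=2, f(n)=17*n^3. log_2(8) = 3. Case 2: T(n) = O(n^3 log n).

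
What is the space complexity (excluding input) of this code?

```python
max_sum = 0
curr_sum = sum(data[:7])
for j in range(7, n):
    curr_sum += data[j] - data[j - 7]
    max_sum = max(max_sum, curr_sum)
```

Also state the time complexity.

Space complexity: O(1).
Only a constant amount of auxiliary storage is used; nothing grows with n.
Time complexity: O(n).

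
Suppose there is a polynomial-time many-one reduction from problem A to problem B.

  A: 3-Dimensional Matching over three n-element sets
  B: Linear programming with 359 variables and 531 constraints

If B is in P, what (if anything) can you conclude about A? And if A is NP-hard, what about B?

A poly-time reduction A <=_p B means any A-instance can be transformed to a B-instance in poly time.
If B is in P: compose the reduction with B's poly-time algorithm to solve A in poly time, so A is in P.
If A is NP-hard: every NP problem reduces to A, which reduces to B; composing reductions, every NP problem reduces to B, so B is NP-hard.
(Here in fact A is NP-complete and B is in P, so no such reduction is known -- its existence would imply P = NP; the analysis concerns only what the assumed reduction would or would not let you conclude.)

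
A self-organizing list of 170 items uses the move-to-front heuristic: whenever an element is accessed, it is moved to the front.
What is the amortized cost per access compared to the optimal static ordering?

With potential Phi = number of inversions between the MTF list and the optimal static list (at most C(170,2)), each access has amortized cost at most 2 * (cost under optimal static ordering). This is the move-to-front 2-competitiveness result.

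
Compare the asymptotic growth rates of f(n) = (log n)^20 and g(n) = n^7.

g(n) = n^7 grows faster: any positive polynomial dominates any polylog.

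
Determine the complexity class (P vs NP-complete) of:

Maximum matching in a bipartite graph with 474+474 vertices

This problem is in P: Hopcroft-Karp runs in O(E sqrt(V)).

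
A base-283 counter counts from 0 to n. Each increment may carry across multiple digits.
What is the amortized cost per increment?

Digit at position i changes every 283^i increments. Total digit changes over n increments: n * 283/(283-1) = O(n). Amortized: O(1).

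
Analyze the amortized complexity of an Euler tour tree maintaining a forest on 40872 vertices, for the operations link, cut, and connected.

An Euler tour tree stores each tree's Euler tour as a balanced BST keyed by tour position. On 40872 vertices: link concatenates two tours via O(1) splits/joins of size <= 2*40872 (O(log n)); cut splits the tour at the two occurrences of the edge (O(log n)); connected compares BST roots (O(log n) to find the root). All O(log n) amortized.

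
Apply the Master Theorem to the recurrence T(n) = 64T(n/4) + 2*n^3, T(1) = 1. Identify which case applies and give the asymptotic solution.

a=64, b=4, f(n)=2*n^3.
log_4(64) = 3, so n^(log_b(a)) = n^3.
f(n) = Theta(n^3), so Case 2 applies.
T(n) = Theta(n^3 log n).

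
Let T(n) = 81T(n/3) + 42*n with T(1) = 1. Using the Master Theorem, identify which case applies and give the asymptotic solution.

a=81, b=3, f(n)=42*n.
log_3(81) = 4 > 1.
Since f(n) = O(n^1) is polynomially smaller than n^4, Case 1 applies.
T(n) = Theta(n^4).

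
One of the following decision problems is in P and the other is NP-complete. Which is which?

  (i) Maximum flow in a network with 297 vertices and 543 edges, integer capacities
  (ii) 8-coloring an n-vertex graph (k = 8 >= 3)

(i) is P: Edmonds-Karp / push-relabel run in polynomial time.
(ii) is NP-complete: graph k-coloring for k>=3 is NP-complete by reduction from 3-SAT.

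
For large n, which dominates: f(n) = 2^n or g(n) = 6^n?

g(n) = 6^n grows faster: (6/2)^n -> infinity since 6/2 > 1.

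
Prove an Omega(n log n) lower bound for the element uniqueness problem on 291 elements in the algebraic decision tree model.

In the algebraic decision tree model, element uniqueness on 291 elements is equivalent to determining which cell of an arrangement of C(291,2) = 42195 hyperplanes x_i = x_j contains the input point. Ben-Or's theorem shows this requires Omega(n log n).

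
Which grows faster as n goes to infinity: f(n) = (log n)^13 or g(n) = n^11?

g(n) = n^11 grows faster: any positive polynomial dominates any polylog.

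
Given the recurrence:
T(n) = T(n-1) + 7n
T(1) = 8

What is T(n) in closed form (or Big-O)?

Unrolling: T(n) = 8 + 7*(2 + 3 + ... + n) = 8 + 7*(n(n+1)/2 - 1) = O(n^2).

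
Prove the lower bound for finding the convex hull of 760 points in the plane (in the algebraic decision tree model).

Reduction from sorting: given 760 numbers x_1,...,x_{760}, map x_i to the point (x_i, x_i^2) on the parabola y = x^2. All points are on the convex hull, and walking the hull gives them in sorted x-order. Since sorting requires Omega(n log n), so does planar convex hull.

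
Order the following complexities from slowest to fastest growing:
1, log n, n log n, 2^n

Ordered by growth rate: 1 < log n < n log n < 2^n.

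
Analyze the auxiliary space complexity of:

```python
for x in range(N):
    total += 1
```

Space complexity: O(1).
Only a constant amount of auxiliary storage is used; nothing grows with n.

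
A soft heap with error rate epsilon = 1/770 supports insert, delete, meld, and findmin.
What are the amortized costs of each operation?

Soft heaps (Chazelle) allow up to an epsilon = 1/770 fraction of elements to have corrupted (raised) keys. Insert is O(log(1/epsilon)) = O(log 770) amortized -- the structure maintains heap-ordered binary trees of rank bounded by O(log(1/epsilon)). Meld concatenates root lists: O(1) amortized. Delete and findmin are O(1) amortized.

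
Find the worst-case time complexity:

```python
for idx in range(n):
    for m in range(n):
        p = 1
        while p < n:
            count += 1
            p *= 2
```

Time complexity: O(n^2 log n).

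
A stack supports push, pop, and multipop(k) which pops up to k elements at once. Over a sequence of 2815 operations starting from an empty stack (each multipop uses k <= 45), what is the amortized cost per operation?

Each element is pushed exactly once and popped at most once (whether by pop or as part of a multipop). So the total number of individual pops over the whole sequence is at most the number of pushes, which is at most 2815. Total work <= 2 * 2815, hence O(1) amortized per operation.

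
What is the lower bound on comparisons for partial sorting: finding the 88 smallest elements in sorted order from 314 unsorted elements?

Finding 88 smallest of 314 in sorted order: Omega(314) to identify the 88 smallest, plus Omega(88 log 88) to sort them. Total: Omega(n + k log k).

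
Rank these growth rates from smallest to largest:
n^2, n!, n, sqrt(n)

Ordered by growth rate: sqrt(n) < n < n^2 < n!.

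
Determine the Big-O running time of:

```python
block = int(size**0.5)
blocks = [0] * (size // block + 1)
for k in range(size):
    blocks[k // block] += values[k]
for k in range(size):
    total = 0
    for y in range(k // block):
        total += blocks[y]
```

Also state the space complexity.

Time complexity: O(n * sqrt(n)).
Space complexity: O(sqrt(n)).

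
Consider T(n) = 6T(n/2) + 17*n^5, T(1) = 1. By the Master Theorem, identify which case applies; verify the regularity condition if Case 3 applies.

a=6, b=2, f(n)=17*n^5.
log_2(6) = 2.585 < 5.
f(n) = Omega(n^(2.585+epsilon)) for some epsilon > 0, so Case 3 is the candidate.
Regularity: a*f(n/b) = 6*17*(n/2)^5 = (6/32)*17*n^5 <= c*f(n) with c = 6/32 < 1. Satisfied.
Case 3: T(n) = Theta(n^5).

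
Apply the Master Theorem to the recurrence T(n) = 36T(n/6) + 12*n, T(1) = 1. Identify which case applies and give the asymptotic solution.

a=36, b=6, f(n)=12*n.
log_6(36) = 2 > 1.
Since f(n) = O(n^1) is polynomially smaller than n^2, Case 1 applies.
T(n) = Theta(n^2).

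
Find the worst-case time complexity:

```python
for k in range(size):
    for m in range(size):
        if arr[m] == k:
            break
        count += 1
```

Time complexity: O(n^2).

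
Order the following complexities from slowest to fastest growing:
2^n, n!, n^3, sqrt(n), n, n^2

Ordered by growth rate: sqrt(n) < n < n^2 < n^3 < 2^n < n!.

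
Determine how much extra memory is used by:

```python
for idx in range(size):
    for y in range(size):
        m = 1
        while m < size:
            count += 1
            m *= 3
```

Space complexity: O(1).
Only a constant amount of auxiliary storage is used; nothing grows with n.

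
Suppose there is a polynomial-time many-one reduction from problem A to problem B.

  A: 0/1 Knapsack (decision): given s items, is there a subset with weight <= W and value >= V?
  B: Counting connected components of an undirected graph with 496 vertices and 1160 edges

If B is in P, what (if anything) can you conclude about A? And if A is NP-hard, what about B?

A poly-time reduction A <=_p B means any A-instance can be transformed to a B-instance in poly time.
If B is in P: compose the reduction with B's poly-time algorithm to solve A in poly time, so A is in P.
If A is NP-hard: every NP problem reduces to A, which reduces to B; composing reductions, every NP problem reduces to B, so B is NP-hard.
(Here in fact A is NP-complete and B is in P, so no such reduction is known -- its existence would imply P = NP; the analysis concerns only what the assumed reduction would or would not let you conclude.)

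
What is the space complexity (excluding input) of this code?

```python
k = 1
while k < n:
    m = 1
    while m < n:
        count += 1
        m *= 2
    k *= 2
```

Space complexity: O(1).
Only a constant amount of auxiliary storage is used; nothing grows with n.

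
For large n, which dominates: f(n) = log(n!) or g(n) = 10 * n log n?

f(n) = log(n!) and g(n) = 10 * n log n are Theta of each other: Stirling: log(n!) = n log n - n + O(log n) = Theta(n log n); the constant 10 doesn't change the Theta class.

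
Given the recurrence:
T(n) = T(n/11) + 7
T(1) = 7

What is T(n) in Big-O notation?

Each step divides n by 11 and adds 7. After log_11(n) steps, T(n) = O(log n).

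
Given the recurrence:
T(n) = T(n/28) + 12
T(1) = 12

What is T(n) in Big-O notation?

Each step divides n by 28 and adds 12. After log_28(n) steps, T(n) = O(log n).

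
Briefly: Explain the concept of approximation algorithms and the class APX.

An approximation algorithm finds solutions within a guaranteed factor of optimal in polynomial time. APX is the class of optimization problems with constant-factor polynomial-time approximation algorithms. Vertex Cover is in APX (2-approximation). Unless P = NP, TSP has no constant-factor approximation, but Metric TSP has a 3/2-approximation.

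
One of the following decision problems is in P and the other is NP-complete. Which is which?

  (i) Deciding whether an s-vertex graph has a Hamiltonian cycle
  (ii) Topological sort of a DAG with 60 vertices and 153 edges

(i) is NP-complete: one of Karp's 21 NP-complete problems.
(ii) is P: DFS-based topological sort runs in O(V+E).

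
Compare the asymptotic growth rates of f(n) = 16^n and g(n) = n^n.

g(n) = n^n grows faster: n^n / 16^n = (n/16)^n -> infinity once n > 16.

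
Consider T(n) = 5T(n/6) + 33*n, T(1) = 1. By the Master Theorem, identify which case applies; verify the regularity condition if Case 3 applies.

a=5, b=6, f(n)=33*n.
log_6(5) = 0.8982 < 1.
f(n) = Omega(n^(0.8982+epsilon)) for some epsilon > 0, so Case 3 is the candidate.
Regularity: a*f(n/b) = 5*33*(n/6)^1 = (5/6)*33*n^1 <= c*f(n) with c = 5/6 < 1. Satisfied.
Case 3: T(n) = Theta(n).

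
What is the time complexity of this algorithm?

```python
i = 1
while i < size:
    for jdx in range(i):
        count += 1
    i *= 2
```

Time complexity: O(n).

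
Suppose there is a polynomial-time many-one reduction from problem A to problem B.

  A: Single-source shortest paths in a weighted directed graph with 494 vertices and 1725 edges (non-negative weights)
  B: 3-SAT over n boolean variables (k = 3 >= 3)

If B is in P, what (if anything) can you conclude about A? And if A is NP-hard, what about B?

A poly-time reduction A <=_p B means any A-instance can be transformed to a B-instance in poly time.
If B is in P: compose the reduction with B's poly-time algorithm to solve A in poly time, so A is in P.
If A is NP-hard: every NP problem reduces to A, which reduces to B; composing reductions, every NP problem reduces to B, so B is NP-hard.
(Here in fact A is P and B is NP-complete.)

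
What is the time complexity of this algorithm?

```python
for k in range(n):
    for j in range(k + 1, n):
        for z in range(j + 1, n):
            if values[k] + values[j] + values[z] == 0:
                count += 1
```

Time complexity: O(n^3).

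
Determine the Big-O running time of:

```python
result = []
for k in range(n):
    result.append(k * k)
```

Time complexity: O(n).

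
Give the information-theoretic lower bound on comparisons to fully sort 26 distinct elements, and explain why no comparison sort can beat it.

A comparison sort is a binary decision tree whose leaves are the 26! = 403291461126605635584000000 possible output permutations. A binary tree with L leaves has height >= ceil(log_2(L)). So any comparison sort needs >= ceil(log_2(26!)) = 89 comparisons in the worst case.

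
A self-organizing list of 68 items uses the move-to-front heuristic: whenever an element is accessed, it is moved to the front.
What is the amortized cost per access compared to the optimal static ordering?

With potential Phi = number of inversions between the MTF list and the optimal static list (at most C(68,2)), each access has amortized cost at most 2 * (cost under optimal static ordering). This is the move-to-front 2-competitiveness result.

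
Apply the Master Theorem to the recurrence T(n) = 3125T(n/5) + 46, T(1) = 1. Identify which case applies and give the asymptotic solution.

a=3125, b=5, f(n)=46.
log_5(3125) = 5 > 0.
Since f(n) = O(n^0) is polynomially smaller than n^5, Case 1 applies.
T(n) = Theta(n^5).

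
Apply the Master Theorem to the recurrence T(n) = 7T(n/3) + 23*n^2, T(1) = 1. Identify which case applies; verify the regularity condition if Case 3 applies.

a=7, b=3, f(n)=23*n^2.
log_3(7) = 1.771 < 2.
f(n) = Omega(n^(1.771+epsilon)) for some epsilon > 0, so Case 3 is the candidate.
Regularity: a*f(n/b) = 7*23*(n/3)^2 = (7/9)*23*n^2 <= c*f(n) with c = 7/9 < 1. Satisfied.
Case 3: T(n) = Theta(n^2).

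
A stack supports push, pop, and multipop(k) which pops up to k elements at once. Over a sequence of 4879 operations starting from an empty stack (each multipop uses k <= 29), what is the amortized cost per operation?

Each element is pushed exactly once and popped at most once (whether by pop or as part of a multipop). So the total number of individual pops over the whole sequence is at most the number of pushes, which is at most 4879. Total work <= 2 * 4879, hence O(1) amortized per operation.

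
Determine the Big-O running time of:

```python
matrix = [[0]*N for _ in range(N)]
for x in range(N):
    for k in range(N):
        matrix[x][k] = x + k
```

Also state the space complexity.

Time complexity: O(n^2).
Space complexity: O(n^2).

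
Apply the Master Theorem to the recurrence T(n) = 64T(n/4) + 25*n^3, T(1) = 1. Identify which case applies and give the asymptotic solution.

a=64, b=4, f(n)=25*n^3.
log_4(64) = 3, so n^(log_b(a)) = n^3.
f(n) = Theta(n^3), so Case 2 applies.
T(n) = Theta(n^3 log n).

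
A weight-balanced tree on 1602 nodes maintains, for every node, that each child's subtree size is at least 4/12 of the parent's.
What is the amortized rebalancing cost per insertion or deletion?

With balance ratio 4/12, tree height is O(log_{12/4}(1602)) = O(log n). A rebalance at a node of size s costs O(s) but requires Omega(s) updates in that subtree to retrigger. Summed over the O(log n) ancestors of the touched leaf, amortized rebalancing is O(log n).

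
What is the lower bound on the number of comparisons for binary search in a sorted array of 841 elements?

With 841 possible positions, we need at least ceil(log_2(841)) = 10 comparisons. Each comparison splits the remaining candidates by at most half.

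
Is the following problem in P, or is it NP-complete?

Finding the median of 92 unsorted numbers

This problem is in P: linear-time selection (median-of-medians) runs in O(n).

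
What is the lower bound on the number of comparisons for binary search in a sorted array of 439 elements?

With 439 possible positions, we need at least ceil(log_2(439)) = 9 comparisons. Each comparison splits the remaining candidates by at most half.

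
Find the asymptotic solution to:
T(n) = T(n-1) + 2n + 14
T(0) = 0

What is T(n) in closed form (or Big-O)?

Dominant term in sum is 2*sum(i, i=1..n) = 2*n*(n+1)/2 = O(n^2).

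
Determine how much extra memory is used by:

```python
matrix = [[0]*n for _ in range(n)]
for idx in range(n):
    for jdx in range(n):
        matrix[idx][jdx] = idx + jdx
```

Space complexity: O(n^2).
A 2D structure of size n x n is allocated.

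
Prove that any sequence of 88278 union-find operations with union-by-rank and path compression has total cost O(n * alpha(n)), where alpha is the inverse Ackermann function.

Using Tarjan's analysis with rank-based potential function. Union-by-rank keeps tree height O(log n). Path compression flattens paths during find. For n = 88278 operations, total cost is O(n * alpha(n)), effectively O(n) since alpha grows incredibly slowly.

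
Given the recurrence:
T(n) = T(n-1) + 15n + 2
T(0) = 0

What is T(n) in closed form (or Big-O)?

Dominant term in sum is 15*sum(i, i=1..n) = 15*n*(n+1)/2 = O(n^2).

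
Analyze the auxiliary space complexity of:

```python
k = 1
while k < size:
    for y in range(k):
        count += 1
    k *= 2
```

Space complexity: O(1).
Only a constant amount of auxiliary storage is used; nothing grows with n.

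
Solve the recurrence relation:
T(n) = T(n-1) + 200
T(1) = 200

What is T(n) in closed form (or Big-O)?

Unrolling: T(n) = T(n-1) + 200 = T(n-2) + 2*200 = ... = T(1) + (n-1)*200 = 200 + (n-1)*200 = 200n.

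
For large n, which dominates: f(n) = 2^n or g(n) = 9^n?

g(n) = 9^n grows faster: (9/2)^n -> infinity since 9/2 > 1.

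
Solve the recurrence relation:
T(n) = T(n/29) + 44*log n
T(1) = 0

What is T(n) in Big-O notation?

Each of the log_29(n) levels adds O(log n). T(n) = O(log^2 n).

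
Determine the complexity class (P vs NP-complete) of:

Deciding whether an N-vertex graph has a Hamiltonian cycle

This problem is NP-complete: one of Karp's 21 NP-complete problems.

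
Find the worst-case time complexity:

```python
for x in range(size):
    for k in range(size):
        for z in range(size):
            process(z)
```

Time complexity: O(n^3).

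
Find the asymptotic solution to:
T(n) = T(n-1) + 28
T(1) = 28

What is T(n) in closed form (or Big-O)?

Unrolling: T(n) = T(n-1) + 28 = T(n-2) + 2*28 = ... = T(1) + (n-1)*28 = 28 + (n-1)*28 = 28n.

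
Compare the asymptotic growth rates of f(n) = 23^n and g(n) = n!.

g(n) = n! grows faster: n!/23^n -> infinity by Stirling.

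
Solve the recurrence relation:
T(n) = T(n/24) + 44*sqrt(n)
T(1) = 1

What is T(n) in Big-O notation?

Each level contributes sqrt(n/24^k). Geometric series with ratio 1/sqrt(24) < 1 sums to O(sqrt(n)).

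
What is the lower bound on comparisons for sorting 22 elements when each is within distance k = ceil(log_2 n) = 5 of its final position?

Partition the 22 positions into floor(n/k) blocks of k = 5 consecutive positions; any permutation within a block keeps every element within k of its final position, so there are at least (k!)^(n/k) distinguishable inputs. Lower bound: log_2((k!)^(n/k)) = (n/k) * log_2(k!) = Theta(n log k); with k = ceil(log_2 n), this is Omega(n log log n).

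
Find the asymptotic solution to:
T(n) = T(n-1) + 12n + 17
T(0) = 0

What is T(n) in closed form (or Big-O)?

Dominant term in sum is 12*sum(i, i=1..n) = 12*n*(n+1)/2 = O(n^2).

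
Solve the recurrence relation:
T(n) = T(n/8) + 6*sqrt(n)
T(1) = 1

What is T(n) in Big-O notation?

Each level contributes sqrt(n/8^k). Geometric series with ratio 1/sqrt(8) < 1 sums to O(sqrt(n)).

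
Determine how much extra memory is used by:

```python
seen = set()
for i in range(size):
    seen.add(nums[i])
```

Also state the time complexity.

Space complexity: O(n).
Auxiliary storage grows linearly with the input size n in the worst case.
Time complexity: O(n).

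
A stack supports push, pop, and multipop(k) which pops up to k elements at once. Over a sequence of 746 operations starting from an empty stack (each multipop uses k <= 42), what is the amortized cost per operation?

Each element is pushed exactly once and popped at most once (whether by pop or as part of a multipop). So the total number of individual pops over the whole sequence is at most the number of pushes, which is at most 746. Total work <= 2 * 746, hence O(1) amortized per operation.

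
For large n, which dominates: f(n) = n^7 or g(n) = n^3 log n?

f(n) = n^7 grows faster: n^7 / (n^3 log n) = n^4/log n -> infinity.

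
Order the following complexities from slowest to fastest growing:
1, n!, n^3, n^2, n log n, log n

Ordered by growth rate: 1 < log n < n log n < n^2 < n^3 < n!.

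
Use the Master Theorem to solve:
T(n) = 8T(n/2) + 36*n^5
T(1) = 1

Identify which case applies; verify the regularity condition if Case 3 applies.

a=8, b=2, f(n)=36*n^5.
log_2(8) = 3 < 5.
f(n) = Omega(n^(3+epsilon)) for some epsilon > 0, so Case 3 is the candidate.
Regularity: a*f(n/b) = 8*36*(n/2)^5 = (8/32)*36*n^5 <= c*f(n) with c = 8/32 < 1. Satisfied.
Case 3: T(n) = Theta(n^5).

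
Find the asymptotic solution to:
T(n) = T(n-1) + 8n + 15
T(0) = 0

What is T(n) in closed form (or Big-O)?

Dominant term in sum is 8*sum(i, i=1..n) = 8*n*(n+1)/2 = O(n^2).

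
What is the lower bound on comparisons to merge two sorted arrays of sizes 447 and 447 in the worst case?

Adversary: with |447 - 447| <= 1 the inputs can be fully interleaved so that every adjacent pair in the merged output comes from different arrays. Then each of the 893 adjacent pairs must be directly compared, or the algorithm cannot determine their relative order. Standard merge meets this bound.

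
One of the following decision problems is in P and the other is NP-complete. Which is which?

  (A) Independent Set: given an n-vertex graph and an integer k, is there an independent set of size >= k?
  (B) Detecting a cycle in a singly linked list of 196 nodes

(A) is NP-complete: complement of Clique (with k part of the input).
(B) is P: Floyd's tortoise-and-hare runs in O(n) time, O(1) space.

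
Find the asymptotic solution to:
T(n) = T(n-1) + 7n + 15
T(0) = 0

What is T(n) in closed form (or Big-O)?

Dominant term in sum is 7*sum(i, i=1..n) = 7*n*(n+1)/2 = O(n^2).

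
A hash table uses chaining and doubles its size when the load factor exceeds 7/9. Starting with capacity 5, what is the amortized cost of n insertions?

Rehashing occurs when load exceeds 7/9. Total rehash cost is geometric series summing to O(n). Each insertion itself is O(1). Amortized: O(1).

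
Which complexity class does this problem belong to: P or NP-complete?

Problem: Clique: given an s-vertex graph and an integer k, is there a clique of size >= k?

This problem is NP-complete: complement of Independent Set / Vertex Cover (with k part of the input).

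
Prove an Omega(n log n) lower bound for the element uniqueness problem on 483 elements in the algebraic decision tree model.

In the algebraic decision tree model, element uniqueness on 483 elements is equivalent to determining which cell of an arrangement of C(483,2) = 116403 hyperplanes x_i = x_j contains the input point. Ben-Or's theorem shows this requires Omega(n log n).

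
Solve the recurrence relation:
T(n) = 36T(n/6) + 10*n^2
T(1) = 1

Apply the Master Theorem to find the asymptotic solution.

a=36, b=6, f(n)=10*n^2. log_6(36) = 2. Case 2: T(n) = O(n^2 log n).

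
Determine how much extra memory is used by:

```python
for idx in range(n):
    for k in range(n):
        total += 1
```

Space complexity: O(1).
Only a constant amount of auxiliary storage is used; nothing grows with n.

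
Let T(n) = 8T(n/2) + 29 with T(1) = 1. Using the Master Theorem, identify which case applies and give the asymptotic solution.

a=8, b=2, f(n)=29.
log_2(8) = 3 > 0.
Since f(n) = O(n^0) is polynomially smaller than n^3, Case 1 applies.
T(n) = Theta(n^3).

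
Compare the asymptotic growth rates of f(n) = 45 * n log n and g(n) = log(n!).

f(n) = 45 * n log n and g(n) = log(n!) are Theta of each other: Stirling: log(n!) = n log n - n + O(log n) = Theta(n log n); the constant 45 doesn't change the Theta class.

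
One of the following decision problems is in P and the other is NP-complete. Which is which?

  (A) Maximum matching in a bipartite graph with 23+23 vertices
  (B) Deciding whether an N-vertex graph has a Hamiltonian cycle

(A) is P: Hopcroft-Karp runs in O(E sqrt(V)).
(B) is NP-complete: one of Karp's 21 NP-complete problems.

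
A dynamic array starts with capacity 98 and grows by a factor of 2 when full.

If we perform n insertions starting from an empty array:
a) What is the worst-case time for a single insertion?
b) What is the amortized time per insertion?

(a) Worst-case single insertion: O(n) -- when the array is full at capacity c, the resize copies all c elements, and c can be Theta(n).
(b) Resizes happen at sizes 98, 196, 392, ... Total copy cost for n insertions: 98 + 196 + ... = O(n) (geometric series with ratio 1/2). Amortized cost per insertion: O(n)/n = O(1).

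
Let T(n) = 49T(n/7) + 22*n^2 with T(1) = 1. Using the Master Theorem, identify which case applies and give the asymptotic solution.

a=49, b=7, f(n)=22*n^2.
log_7(49) = 2, so n^(log_b(a)) = n^2.
f(n) = Theta(n^2), so Case 2 applies.
T(n) = Theta(n^2 log n).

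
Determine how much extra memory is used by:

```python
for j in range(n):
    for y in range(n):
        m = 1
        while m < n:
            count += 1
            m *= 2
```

Space complexity: O(1).
Only a constant amount of auxiliary storage is used; nothing grows with n.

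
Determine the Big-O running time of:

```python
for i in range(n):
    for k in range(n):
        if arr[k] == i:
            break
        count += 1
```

Time complexity: O(n^2).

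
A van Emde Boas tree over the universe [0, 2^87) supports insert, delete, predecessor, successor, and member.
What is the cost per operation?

vEB recursively partitions [0, 154742504910672534362390528) into sqrt(u) clusters of size sqrt(u). Each operation recurses into either one cluster or the summary, never both: T(u) = T(sqrt(u)) + O(1) => T(u) = O(log log u) = O(log 87). This is worst-case, not just amortized.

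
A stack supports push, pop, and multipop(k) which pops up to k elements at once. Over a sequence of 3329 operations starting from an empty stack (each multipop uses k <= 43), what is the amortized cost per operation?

Each element is pushed exactly once and popped at most once (whether by pop or as part of a multipop). So the total number of individual pops over the whole sequence is at most the number of pushes, which is at most 3329. Total work <= 2 * 3329, hence O(1) amortized per operation.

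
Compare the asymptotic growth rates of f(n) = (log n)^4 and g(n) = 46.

f(n) = (log n)^4 grows faster: any unbounded function dominates a constant.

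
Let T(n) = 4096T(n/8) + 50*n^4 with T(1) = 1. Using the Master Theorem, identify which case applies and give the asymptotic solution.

a=4096, b=8, f(n)=50*n^4.
log_8(4096) = 4, so n^(log_b(a)) = n^4.
f(n) = Theta(n^4), so Case 2 applies.
T(n) = Theta(n^4 log n).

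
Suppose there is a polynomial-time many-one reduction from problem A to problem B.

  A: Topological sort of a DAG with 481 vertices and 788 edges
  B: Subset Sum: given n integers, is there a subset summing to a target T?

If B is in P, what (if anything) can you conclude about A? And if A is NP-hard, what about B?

A poly-time reduction A <=_p B means any A-instance can be transformed to a B-instance in poly time.
If B is in P: compose the reduction with B's poly-time algorithm to solve A in poly time, so A is in P.
If A is NP-hard: every NP problem reduces to A, which reduces to B; composing reductions, every NP problem reduces to B, so B is NP-hard.
(Here in fact A is P and B is NP-complete.)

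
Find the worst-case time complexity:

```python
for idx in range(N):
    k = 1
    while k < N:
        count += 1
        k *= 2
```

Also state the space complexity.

Time complexity: O(n log n).
Space complexity: O(1).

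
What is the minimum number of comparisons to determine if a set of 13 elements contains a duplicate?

Determining if 13 elements are all distinct requires Omega(n log n) comparisons in the comparison model. This follows from the element distinctness lower bound.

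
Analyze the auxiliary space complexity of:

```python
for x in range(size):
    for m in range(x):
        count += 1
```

Space complexity: O(1).
Only a constant amount of auxiliary storage is used; nothing grows with n.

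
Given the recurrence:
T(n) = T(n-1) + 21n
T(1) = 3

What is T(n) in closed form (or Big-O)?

Unrolling: T(n) = 3 + 21*(2 + 3 + ... + n) = 3 + 21*(n(n+1)/2 - 1) = O(n^2).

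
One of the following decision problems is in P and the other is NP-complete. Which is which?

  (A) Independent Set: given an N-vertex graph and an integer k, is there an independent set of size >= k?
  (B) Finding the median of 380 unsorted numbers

(A) is NP-complete: complement of Clique (with k part of the input).
(B) is P: linear-time selection (median-of-medians) runs in O(n).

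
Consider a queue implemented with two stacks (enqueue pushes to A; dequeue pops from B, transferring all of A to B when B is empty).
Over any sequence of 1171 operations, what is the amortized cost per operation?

Each element is pushed to A once, popped once, pushed to B once, and popped once: 4 unit operations over its lifetime. Over 1171 operations the total work is O(1171). Amortized O(1) per enqueue/dequeue.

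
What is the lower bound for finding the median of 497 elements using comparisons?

To find the median of 497 elements, every element must be compared at least once, so the lower bound is Omega(n). The BFPRT algorithm achieves O(n), making this tight.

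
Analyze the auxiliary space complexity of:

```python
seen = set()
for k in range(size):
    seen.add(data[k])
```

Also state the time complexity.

Space complexity: O(n).
Auxiliary storage grows linearly with the input size n in the worst case.
Time complexity: O(n).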